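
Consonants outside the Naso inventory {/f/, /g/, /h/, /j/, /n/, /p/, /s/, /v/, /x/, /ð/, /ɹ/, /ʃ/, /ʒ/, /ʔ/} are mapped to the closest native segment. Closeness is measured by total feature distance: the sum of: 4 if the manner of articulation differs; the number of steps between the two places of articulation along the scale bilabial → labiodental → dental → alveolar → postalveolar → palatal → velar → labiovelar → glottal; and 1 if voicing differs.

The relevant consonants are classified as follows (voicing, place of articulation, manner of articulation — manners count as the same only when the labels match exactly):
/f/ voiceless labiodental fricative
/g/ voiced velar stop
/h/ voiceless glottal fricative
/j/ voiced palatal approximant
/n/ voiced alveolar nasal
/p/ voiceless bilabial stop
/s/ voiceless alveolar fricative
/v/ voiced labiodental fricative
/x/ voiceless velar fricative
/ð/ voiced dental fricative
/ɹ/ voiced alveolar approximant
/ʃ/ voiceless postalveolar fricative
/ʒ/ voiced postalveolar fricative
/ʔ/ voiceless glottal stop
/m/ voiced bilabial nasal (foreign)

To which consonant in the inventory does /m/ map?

n

/n/ is closest: same manner (nasal), place distance 3 (bilabial→alveolar), same voicing; total 3. Next closest is /p/ at distance 5.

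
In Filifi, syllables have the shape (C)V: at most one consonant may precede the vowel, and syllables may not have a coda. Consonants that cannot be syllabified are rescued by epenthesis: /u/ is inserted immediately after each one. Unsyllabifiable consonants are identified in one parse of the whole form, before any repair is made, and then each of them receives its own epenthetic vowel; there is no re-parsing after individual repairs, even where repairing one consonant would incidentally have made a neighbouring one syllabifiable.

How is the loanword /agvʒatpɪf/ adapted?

aguvuʒatupɪfu

Under (C)V, the unsyllabifiable consonants are /g/, /v/, /t/, /f/ (no codas are permitted; onsets are limited to one consonant).
Inserting the epenthetic vowel yields /g/ → /gu/, /v/ → /vu/, /t/ → /tu/, /f/ → /fu/.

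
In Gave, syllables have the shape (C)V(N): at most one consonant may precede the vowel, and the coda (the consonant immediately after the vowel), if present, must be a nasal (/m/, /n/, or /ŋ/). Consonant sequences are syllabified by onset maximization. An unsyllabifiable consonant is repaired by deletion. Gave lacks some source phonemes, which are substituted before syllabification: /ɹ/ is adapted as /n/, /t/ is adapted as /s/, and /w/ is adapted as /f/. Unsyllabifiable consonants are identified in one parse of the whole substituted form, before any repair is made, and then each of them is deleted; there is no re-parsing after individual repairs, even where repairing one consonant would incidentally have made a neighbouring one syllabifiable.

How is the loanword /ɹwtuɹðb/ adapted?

sun

Substitution: /ɹ/ → /n/, /w/ → /f/, /t/ → /s/, giving /nfsunðb/.
The consonants /n/, /f/, /ð/, /b/ cannot be parsed into a legal (C)V(N) syllable (only a nasal (/m/, /n/, or /ŋ/) is licensed in coda position; onsets are limited to one consonant).
Each unlicensed consonant is deleted: /n/, /f/, /ð/, /b/.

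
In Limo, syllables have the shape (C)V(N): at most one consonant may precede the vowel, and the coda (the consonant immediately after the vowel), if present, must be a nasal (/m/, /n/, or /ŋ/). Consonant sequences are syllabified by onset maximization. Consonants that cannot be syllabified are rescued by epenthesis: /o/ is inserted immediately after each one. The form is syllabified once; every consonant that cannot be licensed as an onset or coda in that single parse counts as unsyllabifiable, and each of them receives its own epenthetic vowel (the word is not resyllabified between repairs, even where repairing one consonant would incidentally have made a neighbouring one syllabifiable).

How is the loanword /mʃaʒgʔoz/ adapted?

moʃaʒogoʔozo

Syllabifying with onset maximization leaves /m/, /ʒ/, /g/, /z/ stranded (only a nasal (/m/, /n/, or /ŋ/) is licensed in coda position; onsets are limited to one consonant).
Epenthesis after each stranded consonant: /m/ → /mo/, /ʒ/ → /ʒo/, /g/ → /go/, /z/ → /zo/.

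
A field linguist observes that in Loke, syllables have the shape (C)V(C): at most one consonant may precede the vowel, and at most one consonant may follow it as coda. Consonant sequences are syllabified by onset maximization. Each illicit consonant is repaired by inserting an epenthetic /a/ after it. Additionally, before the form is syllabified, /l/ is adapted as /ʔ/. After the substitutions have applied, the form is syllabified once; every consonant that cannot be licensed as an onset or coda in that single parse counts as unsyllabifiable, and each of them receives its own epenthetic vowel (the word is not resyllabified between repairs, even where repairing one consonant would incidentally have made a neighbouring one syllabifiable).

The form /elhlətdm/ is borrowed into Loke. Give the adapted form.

Substitution: /l/ → /ʔ/, giving /eʔhʔətdm/.
The consonants /h/, /d/, /m/ cannot be parsed into a legal (C)V(C) syllable (at most one coda consonant is licensed; onsets are limited to one consonant).
Inserting the epenthetic vowel yields /h/ → /ha/, /d/ → /da/, /m/ → /ma/.

eʔhaʔətdama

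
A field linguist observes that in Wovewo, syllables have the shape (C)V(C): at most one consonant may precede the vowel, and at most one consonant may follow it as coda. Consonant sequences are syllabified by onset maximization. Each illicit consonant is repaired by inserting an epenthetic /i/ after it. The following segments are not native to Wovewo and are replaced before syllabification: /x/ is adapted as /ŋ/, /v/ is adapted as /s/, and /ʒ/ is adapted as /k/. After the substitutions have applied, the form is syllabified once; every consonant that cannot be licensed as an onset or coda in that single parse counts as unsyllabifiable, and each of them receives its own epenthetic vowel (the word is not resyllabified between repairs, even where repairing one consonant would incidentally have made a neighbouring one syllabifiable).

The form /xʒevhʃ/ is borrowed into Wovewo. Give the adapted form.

ŋikeshiʃi

Substitution: /x/ → /ŋ/, /ʒ/ → /k/, /v/ → /s/, giving /ŋkeshʃ/.
Syllabifying with onset maximization leaves /ŋ/, /h/, /ʃ/ stranded (at most one coda consonant is licensed; onsets are limited to one consonant).
Epenthesis after each stranded consonant: /ŋ/ → /ŋi/, /h/ → /hi/, /ʃ/ → /ʃi/.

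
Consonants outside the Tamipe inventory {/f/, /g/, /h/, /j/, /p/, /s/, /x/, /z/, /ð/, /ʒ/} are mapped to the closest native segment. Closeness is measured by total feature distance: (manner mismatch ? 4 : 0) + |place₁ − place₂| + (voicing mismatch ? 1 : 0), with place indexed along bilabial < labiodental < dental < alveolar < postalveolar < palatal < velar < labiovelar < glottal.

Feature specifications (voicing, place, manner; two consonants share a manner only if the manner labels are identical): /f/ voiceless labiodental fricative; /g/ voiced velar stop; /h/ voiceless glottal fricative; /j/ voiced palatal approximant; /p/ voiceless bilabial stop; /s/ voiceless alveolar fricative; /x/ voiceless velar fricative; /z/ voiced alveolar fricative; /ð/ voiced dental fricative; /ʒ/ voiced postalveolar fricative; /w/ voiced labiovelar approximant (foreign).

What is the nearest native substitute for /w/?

/j/ is closest: same manner (approximant), place distance 2 (labiovelar→palatal), same voicing; total 2. Next closest is /g/ at distance 5.

j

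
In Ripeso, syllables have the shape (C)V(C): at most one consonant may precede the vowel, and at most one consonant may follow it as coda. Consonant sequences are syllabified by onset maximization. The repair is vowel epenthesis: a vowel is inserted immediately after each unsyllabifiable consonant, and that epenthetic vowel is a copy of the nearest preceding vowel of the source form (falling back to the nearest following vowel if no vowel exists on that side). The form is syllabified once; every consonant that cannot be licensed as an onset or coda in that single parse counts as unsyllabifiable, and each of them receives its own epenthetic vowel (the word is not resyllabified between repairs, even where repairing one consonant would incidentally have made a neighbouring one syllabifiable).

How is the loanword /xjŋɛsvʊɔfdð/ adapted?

Syllabifying with onset maximization leaves /x/, /j/, /d/, /ð/ stranded (at most one coda consonant is licensed; onsets are limited to one consonant).
Inserting the epenthetic vowel yields /x/ → /xɛ/, /j/ → /jɛ/, /d/ → /dɔ/, /ð/ → /ðɔ/.

xɛjɛŋɛsvʊɔfdɔðɔ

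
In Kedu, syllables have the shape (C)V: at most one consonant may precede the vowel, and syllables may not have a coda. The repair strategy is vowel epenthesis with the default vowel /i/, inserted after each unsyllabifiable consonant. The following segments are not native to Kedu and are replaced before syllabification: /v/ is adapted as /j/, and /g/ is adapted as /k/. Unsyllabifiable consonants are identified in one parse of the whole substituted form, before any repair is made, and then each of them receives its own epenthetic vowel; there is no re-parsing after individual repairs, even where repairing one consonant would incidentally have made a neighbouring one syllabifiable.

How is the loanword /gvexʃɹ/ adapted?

Substitution: /g/ → /k/, /v/ → /j/, giving /kjexʃɹ/.
Syllabifying with onset maximization leaves /k/, /x/, /ʃ/, /ɹ/ stranded (no codas are permitted; onsets are limited to one consonant).
Each unlicensed consonant becomes the onset of a new syllable: /k/ → /ki/, /x/ → /xi/, /ʃ/ → /ʃi/, /ɹ/ → /ɹi/.

kijexiʃiɹi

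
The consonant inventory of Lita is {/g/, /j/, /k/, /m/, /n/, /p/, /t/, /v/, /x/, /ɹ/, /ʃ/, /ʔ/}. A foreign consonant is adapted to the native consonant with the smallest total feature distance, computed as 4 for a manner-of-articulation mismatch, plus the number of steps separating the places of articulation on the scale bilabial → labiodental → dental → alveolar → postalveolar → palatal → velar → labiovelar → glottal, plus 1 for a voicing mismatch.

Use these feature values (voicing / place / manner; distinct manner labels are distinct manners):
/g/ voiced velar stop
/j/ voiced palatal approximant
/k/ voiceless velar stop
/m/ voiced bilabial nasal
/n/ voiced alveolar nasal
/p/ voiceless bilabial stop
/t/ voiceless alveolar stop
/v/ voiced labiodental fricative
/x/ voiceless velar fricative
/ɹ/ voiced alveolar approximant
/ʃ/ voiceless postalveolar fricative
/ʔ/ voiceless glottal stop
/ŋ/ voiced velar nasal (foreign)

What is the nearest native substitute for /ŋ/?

n

/n/ is closest: same manner (nasal), place distance 3 (velar→alveolar), same voicing; total 3. Next closest is /g/ at distance 4.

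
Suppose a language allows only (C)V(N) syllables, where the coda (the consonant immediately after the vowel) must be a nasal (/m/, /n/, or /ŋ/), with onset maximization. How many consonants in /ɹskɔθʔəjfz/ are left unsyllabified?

Under (C)V(N), the unsyllabifiable consonants are /ɹ/, /s/, /θ/, /j/, /f/, /z/ (only a nasal (/m/, /n/, or /ŋ/) is licensed in coda position; onsets are limited to one consonant).

6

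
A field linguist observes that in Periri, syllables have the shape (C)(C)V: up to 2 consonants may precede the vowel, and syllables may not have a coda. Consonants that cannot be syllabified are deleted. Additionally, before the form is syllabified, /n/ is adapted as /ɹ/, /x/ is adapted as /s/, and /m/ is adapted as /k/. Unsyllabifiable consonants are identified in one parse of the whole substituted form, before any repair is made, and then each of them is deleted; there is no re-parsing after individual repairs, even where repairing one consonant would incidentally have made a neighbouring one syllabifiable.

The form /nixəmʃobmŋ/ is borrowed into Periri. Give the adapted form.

ɹisəkʃo

Substitution: /n/ → /ɹ/, /x/ → /s/, /m/ → /k/, giving /ɹisəkʃobkŋ/.
Syllabifying with onset maximization leaves /b/, /k/, /ŋ/ stranded (no codas are permitted; onsets may contain at most 2 consonants).
Deleting the stranded consonants removes /b/, /k/, /ŋ/.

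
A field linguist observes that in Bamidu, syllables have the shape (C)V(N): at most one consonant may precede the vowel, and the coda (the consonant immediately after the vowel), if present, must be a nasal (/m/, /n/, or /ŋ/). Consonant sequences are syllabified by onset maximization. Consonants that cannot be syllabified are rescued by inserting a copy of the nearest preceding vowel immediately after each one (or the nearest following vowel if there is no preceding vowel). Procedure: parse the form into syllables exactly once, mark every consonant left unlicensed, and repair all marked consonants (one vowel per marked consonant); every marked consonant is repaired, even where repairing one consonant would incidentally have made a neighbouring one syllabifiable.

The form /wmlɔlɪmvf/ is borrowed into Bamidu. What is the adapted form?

wɔmɔlɔlɪmvɪfɪ

The consonants /w/, /m/, /v/, /f/ cannot be parsed into a legal (C)V(N) syllable (only a nasal (/m/, /n/, or /ŋ/) is licensed in coda position; onsets are limited to one consonant).
Each unlicensed consonant becomes the onset of a new syllable: /w/ → /wɔ/, /m/ → /mɔ/, /v/ → /vɪ/, /f/ → /fɪ/.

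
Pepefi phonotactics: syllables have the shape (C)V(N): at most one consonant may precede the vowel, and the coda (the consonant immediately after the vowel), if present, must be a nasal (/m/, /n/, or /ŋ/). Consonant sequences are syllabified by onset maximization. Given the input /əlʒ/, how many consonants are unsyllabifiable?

Under (C)V(N), the unsyllabifiable consonants are /l/, /ʒ/ (only a nasal (/m/, /n/, or /ŋ/) is licensed in coda position; onsets are limited to one consonant).

2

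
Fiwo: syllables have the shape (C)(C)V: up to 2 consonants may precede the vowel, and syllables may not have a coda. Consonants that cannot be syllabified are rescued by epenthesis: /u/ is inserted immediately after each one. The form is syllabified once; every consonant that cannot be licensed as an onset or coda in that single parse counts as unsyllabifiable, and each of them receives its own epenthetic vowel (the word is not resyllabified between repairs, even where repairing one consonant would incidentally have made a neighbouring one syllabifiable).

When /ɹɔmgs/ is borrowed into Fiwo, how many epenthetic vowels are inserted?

The unsyllabifiable consonants are /m/, /g/, /s/; each receives one epenthetic vowel.

3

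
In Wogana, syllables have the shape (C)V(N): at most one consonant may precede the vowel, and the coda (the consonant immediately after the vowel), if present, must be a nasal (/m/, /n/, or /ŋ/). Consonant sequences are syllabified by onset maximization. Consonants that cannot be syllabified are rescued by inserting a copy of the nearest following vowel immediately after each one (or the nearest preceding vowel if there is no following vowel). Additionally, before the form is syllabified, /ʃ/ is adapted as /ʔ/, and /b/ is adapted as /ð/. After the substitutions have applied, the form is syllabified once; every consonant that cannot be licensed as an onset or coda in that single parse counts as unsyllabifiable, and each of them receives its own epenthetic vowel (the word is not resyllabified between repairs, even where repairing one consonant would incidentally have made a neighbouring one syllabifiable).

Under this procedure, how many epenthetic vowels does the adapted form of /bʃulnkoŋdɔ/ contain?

3

After substitution the input is /ðʔulnkoŋdɔ/.
The unsyllabifiable consonants are /ð/, /l/, /n/; each receives one epenthetic vowel.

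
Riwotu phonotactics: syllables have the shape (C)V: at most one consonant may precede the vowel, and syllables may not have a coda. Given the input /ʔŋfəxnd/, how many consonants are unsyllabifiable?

Syllabifying with onset maximization leaves /ʔ/, /ŋ/, /x/, /n/, /d/ stranded (no codas are permitted; onsets are limited to one consonant).

5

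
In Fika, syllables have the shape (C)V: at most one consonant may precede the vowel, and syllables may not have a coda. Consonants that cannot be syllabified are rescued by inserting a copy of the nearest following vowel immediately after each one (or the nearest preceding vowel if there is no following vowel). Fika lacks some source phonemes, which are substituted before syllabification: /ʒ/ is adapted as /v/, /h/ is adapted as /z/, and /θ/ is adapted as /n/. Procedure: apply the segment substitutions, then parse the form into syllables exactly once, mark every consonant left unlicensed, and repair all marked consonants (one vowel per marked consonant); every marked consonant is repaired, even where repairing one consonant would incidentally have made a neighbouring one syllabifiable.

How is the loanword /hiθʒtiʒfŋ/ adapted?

Substitution: /h/ → /z/, /θ/ → /n/, /ʒ/ → /v/, giving /zinvtivfŋ/.
The consonants /n/, /v/, /v/, /f/, /ŋ/ cannot be parsed into a legal (C)V syllable (no codas are permitted; onsets are limited to one consonant).
Inserting the epenthetic vowel yields /n/ → /ni/, /v/ → /vi/, /v/ → /vi/, /f/ → /fi/, /ŋ/ → /ŋi/.

zinivitivifiŋi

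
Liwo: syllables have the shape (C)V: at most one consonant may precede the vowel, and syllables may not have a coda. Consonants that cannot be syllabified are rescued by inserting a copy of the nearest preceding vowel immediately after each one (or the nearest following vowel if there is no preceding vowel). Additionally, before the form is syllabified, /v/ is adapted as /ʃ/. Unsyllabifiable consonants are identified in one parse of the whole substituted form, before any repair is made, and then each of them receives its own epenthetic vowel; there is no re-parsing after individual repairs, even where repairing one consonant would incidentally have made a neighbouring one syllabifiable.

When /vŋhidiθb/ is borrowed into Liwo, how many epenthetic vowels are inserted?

4

After substitution the input is /ʃŋhidiθb/.
The unsyllabifiable consonants are /ʃ/, /ŋ/, /θ/, /b/; each receives one epenthetic vowel.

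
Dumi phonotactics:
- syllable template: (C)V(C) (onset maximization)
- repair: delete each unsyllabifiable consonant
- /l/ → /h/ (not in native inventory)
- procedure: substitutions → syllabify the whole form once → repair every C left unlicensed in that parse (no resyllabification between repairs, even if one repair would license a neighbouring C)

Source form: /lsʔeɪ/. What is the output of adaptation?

Substitution: /l/ → /h/, giving /hsʔeɪ/.
Syllabifying with onset maximization leaves /h/, /s/ stranded (at most one coda consonant is licensed; onsets are limited to one consonant).
Deletion applies to /h/, /s/.

ʔeɪ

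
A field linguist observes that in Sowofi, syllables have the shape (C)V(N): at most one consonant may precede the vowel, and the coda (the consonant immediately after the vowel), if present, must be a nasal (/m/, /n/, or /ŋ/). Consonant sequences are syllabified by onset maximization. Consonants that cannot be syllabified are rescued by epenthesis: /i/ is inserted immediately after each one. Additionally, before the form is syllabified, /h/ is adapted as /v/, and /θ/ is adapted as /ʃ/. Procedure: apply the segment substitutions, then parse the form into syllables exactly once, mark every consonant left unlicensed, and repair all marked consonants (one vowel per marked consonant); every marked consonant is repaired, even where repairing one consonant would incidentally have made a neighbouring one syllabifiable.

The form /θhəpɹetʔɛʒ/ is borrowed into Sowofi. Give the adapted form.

ʃivəpiɹetiʔɛʒi

Substitution: /θ/ → /ʃ/, /h/ → /v/, giving /ʃvəpɹetʔɛʒ/.
Syllabifying with onset maximization leaves /ʃ/, /p/, /t/, /ʒ/ stranded (only a nasal (/m/, /n/, or /ŋ/) is licensed in coda position; onsets are limited to one consonant).
Inserting the epenthetic vowel yields /ʃ/ → /ʃi/, /p/ → /pi/, /t/ → /ti/, /ʒ/ → /ʒi/.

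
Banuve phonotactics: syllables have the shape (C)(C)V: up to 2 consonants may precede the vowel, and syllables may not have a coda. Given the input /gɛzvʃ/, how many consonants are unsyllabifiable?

3

Under (C)(C)V, the unsyllabifiable consonants are /z/, /v/, /ʃ/ (no codas are permitted; onsets may contain at most 2 consonants).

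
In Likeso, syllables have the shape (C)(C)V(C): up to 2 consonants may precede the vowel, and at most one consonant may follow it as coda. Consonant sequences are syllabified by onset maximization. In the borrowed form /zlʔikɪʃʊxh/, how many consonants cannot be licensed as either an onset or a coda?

Under (C)(C)V(C), the unsyllabifiable consonants are /z/, /h/ (at most one coda consonant is licensed; onsets may contain at most 2 consonants).

2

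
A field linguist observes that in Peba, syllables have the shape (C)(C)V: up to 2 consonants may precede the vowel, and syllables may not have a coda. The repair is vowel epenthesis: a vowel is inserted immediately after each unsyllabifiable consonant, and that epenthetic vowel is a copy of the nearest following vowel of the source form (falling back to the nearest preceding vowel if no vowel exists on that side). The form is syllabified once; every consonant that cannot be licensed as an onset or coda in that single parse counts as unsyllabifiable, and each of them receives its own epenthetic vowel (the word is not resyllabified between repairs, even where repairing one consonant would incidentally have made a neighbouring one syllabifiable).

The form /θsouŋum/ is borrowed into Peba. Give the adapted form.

θsouŋumu

Under (C)(C)V, the unsyllabifiable consonants are /m/ (no codas are permitted; onsets may contain at most 2 consonants).
Inserting the epenthetic vowel yields /m/ → /mu/.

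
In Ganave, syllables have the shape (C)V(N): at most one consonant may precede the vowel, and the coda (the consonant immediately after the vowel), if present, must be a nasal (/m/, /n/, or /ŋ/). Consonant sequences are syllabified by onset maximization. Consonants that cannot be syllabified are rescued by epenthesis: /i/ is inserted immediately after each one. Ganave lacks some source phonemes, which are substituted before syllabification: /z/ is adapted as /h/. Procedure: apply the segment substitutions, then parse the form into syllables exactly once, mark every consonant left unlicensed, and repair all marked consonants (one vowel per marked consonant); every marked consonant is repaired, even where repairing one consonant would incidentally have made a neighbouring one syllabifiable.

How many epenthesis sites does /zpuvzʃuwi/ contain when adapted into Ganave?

3

After substitution the input is /hpuvhʃuwi/.
The unsyllabifiable consonants are /h/, /v/, /h/; each receives one epenthetic vowel.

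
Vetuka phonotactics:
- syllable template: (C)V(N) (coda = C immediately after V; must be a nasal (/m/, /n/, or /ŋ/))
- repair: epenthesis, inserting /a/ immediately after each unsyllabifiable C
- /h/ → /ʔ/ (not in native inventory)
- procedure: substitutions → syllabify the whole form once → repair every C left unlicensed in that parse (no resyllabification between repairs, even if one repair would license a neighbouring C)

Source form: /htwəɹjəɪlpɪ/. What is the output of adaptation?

Substitution: /h/ → /ʔ/, giving /ʔtwəɹjəɪlpɪ/.
The consonants /ʔ/, /t/, /ɹ/, /l/ cannot be parsed into a legal (C)V(N) syllable (only a nasal (/m/, /n/, or /ŋ/) is licensed in coda position; onsets are limited to one consonant).
Epenthesis after each stranded consonant: /ʔ/ → /ʔa/, /t/ → /ta/, /ɹ/ → /ɹa/, /l/ → /la/.

ʔatawəɹajəɪlapɪ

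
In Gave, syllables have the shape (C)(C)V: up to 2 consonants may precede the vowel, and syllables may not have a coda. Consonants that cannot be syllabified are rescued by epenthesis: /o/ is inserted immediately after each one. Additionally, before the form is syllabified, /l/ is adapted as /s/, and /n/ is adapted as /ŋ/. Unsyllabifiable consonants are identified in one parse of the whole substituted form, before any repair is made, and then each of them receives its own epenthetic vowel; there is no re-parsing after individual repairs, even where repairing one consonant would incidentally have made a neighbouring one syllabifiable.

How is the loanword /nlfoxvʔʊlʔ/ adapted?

ŋosfoxovʔʊsoʔo

Substitution: /n/ → /ŋ/, /l/ → /s/, giving /ŋsfoxvʔʊsʔ/.
Syllabifying with onset maximization leaves /ŋ/, /x/, /s/, /ʔ/ stranded (no codas are permitted; onsets may contain at most 2 consonants).
Inserting the epenthetic vowel yields /ŋ/ → /ŋo/, /x/ → /xo/, /s/ → /so/, /ʔ/ → /ʔo/.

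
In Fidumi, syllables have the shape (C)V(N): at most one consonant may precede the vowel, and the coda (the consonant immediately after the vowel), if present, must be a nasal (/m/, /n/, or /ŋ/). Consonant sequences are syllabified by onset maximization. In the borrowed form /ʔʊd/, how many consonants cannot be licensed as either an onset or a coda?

Syllabifying with onset maximization leaves /d/ stranded (only a nasal (/m/, /n/, or /ŋ/) is licensed in coda position; onsets are limited to one consonant).

1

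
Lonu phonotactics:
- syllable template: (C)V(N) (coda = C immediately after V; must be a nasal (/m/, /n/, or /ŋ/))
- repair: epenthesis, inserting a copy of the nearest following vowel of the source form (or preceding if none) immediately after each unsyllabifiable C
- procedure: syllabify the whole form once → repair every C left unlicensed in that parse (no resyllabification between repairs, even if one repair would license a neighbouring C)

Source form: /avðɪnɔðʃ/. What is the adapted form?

The consonants /v/, /ð/, /ʃ/ cannot be parsed into a legal (C)V(N) syllable (only a nasal (/m/, /n/, or /ŋ/) is licensed in coda position; onsets are limited to one consonant).
Each unlicensed consonant becomes the onset of a new syllable: /v/ → /vɪ/, /ð/ → /ðɔ/, /ʃ/ → /ʃɔ/.

avɪðɪnɔðɔʃɔ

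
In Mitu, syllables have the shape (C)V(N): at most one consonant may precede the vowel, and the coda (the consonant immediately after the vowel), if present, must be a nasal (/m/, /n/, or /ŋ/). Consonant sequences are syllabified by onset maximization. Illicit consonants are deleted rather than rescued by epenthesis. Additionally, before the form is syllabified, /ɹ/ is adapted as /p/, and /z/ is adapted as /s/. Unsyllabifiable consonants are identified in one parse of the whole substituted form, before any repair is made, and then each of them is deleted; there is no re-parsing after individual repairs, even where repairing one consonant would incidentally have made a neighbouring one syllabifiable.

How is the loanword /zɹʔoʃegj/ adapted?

ʔoʃe

Substitution: /z/ → /s/, /ɹ/ → /p/, giving /spʔoʃegj/.
Syllabifying with onset maximization leaves /s/, /p/, /g/, /j/ stranded (only a nasal (/m/, /n/, or /ŋ/) is licensed in coda position; onsets are limited to one consonant).
Each unlicensed consonant is deleted: /s/, /p/, /g/, /j/.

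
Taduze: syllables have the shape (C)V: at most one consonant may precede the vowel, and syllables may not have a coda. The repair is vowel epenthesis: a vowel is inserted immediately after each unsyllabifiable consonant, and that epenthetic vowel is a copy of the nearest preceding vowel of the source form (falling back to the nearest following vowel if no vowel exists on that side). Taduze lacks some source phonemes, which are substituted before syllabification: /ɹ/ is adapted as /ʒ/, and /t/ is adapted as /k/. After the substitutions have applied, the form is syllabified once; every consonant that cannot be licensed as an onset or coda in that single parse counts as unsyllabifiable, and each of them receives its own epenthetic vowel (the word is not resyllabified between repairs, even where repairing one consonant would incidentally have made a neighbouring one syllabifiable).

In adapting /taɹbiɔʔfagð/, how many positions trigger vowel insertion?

After substitution the input is /kaʒbiɔʔfagð/.
The unsyllabifiable consonants are /ʒ/, /ʔ/, /g/, /ð/; each receives one epenthetic vowel.

4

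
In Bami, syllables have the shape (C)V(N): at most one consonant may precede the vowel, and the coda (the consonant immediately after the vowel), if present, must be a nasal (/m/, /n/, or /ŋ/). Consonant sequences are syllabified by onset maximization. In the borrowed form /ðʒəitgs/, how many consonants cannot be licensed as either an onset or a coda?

The consonants /ð/, /t/, /g/, /s/ cannot be parsed into a legal (C)V(N) syllable (only a nasal (/m/, /n/, or /ŋ/) is licensed in coda position; onsets are limited to one consonant).

4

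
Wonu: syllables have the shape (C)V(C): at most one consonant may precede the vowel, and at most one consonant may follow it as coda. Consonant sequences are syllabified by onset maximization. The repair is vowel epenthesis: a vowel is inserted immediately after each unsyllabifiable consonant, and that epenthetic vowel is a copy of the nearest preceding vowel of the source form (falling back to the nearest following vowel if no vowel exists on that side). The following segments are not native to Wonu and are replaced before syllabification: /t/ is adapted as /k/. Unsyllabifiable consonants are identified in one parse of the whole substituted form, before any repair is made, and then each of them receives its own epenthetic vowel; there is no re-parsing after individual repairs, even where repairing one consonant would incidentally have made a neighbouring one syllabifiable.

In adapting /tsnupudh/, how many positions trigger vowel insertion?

3

After substitution the input is /ksnupudh/.
The unsyllabifiable consonants are /k/, /s/, /h/; each receives one epenthetic vowel.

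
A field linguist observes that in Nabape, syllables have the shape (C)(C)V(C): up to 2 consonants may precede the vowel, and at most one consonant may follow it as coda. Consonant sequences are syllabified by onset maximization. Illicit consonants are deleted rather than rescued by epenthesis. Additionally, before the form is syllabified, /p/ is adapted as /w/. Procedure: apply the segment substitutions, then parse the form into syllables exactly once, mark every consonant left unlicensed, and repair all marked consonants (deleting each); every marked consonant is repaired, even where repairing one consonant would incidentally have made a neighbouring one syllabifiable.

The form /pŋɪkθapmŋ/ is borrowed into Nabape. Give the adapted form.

wŋɪkθaw

Substitution: /p/ → /w/, giving /wŋɪkθawmŋ/.
Syllabifying with onset maximization leaves /m/, /ŋ/ stranded (at most one coda consonant is licensed; onsets may contain at most 2 consonants).
Deletion applies to /m/, /ŋ/.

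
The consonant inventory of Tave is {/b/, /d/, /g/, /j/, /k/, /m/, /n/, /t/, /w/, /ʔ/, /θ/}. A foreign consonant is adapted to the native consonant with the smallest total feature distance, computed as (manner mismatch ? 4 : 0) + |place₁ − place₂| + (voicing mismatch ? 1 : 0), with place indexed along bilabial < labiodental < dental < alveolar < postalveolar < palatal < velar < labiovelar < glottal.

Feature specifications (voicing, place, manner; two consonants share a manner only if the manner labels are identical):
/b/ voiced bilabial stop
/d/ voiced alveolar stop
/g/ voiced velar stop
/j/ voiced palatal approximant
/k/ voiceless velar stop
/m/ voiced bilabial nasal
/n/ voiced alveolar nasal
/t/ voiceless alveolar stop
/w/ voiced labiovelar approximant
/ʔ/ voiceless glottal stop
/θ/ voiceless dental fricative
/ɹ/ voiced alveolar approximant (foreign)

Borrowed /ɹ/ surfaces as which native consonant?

j

/j/ is closest: same manner (approximant), place distance 2 (alveolar→palatal), same voicing; total 2. Next closest is /d/ at distance 4.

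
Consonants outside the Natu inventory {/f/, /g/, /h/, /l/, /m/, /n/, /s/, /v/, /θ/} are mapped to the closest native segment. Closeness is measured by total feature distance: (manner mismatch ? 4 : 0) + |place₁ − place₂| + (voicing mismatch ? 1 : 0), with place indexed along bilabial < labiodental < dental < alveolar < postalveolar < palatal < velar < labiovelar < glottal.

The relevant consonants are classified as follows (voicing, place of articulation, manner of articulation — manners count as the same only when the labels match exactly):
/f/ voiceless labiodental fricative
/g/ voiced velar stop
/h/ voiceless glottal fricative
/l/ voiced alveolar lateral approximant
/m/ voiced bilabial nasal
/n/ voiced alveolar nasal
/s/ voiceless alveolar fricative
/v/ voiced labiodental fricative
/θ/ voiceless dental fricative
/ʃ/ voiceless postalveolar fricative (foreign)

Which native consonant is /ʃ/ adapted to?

/s/ is closest: same manner (fricative), place distance 1 (postalveolar→alveolar), same voicing; total 1. Next closest is /θ/ at distance 2.

s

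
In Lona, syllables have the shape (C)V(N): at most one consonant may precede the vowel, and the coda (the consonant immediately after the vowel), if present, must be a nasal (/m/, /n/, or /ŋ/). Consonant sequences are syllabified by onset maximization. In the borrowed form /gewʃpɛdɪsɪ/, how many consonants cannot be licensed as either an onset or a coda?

2

Under (C)V(N), the unsyllabifiable consonants are /w/, /ʃ/ (only a nasal (/m/, /n/, or /ŋ/) is licensed in coda position; onsets are limited to one consonant).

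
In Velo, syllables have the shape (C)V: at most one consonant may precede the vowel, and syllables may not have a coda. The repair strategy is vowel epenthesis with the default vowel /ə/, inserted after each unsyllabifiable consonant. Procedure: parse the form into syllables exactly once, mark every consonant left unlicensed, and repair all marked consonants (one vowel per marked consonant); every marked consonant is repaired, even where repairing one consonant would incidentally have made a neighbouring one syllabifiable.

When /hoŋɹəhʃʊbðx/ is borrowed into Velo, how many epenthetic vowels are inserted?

5

The unsyllabifiable consonants are /ŋ/, /h/, /b/, /ð/, /x/; each receives one epenthetic vowel.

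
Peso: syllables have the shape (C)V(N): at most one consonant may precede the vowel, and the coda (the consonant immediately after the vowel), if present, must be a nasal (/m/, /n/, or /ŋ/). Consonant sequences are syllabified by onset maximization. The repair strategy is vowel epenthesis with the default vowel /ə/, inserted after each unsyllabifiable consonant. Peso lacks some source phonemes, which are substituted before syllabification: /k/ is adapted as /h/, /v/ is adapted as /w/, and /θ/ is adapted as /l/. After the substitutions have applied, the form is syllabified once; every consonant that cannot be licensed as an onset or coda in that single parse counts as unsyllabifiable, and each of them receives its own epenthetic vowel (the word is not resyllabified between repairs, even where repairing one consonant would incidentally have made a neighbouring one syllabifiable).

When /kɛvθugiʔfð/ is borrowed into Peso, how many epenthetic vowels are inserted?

After substitution the input is /hɛwlugiʔfð/.
The unsyllabifiable consonants are /w/, /ʔ/, /f/, /ð/; each receives one epenthetic vowel.

4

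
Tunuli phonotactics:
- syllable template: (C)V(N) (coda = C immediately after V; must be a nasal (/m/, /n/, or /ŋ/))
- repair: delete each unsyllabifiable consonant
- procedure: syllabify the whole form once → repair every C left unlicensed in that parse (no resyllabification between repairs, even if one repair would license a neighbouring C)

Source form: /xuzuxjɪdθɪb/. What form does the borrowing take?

xuzujɪθɪ

Under (C)V(N), the unsyllabifiable consonants are /x/, /d/, /b/ (only a nasal (/m/, /n/, or /ŋ/) is licensed in coda position; onsets are limited to one consonant).
Deletion applies to /x/, /d/, /b/.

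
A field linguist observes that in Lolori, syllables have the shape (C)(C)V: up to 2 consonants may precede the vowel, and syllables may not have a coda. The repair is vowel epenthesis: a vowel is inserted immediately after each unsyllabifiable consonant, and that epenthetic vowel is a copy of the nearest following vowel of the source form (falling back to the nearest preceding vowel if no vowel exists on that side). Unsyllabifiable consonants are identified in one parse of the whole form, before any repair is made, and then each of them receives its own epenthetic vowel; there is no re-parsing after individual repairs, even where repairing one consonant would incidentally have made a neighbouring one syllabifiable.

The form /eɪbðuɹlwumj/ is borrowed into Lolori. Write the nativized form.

eɪbðuɹulwumuju

The consonants /ɹ/, /m/, /j/ cannot be parsed into a legal (C)(C)V syllable (no codas are permitted; onsets may contain at most 2 consonants).
Each unlicensed consonant becomes the onset of a new syllable: /ɹ/ → /ɹu/, /m/ → /mu/, /j/ → /ju/.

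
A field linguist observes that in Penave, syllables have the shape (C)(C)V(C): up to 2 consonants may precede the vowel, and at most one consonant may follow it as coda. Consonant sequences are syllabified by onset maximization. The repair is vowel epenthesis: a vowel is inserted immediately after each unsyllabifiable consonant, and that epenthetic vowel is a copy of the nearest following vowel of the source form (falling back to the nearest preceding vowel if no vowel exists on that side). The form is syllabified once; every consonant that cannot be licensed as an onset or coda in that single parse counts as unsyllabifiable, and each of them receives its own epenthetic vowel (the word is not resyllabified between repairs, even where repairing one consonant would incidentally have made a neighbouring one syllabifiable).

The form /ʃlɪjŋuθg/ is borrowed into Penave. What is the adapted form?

Under (C)(C)V(C), the unsyllabifiable consonants are /g/ (at most one coda consonant is licensed; onsets may contain at most 2 consonants).
Epenthesis after each stranded consonant: /g/ → /gu/.

ʃlɪjŋuθgu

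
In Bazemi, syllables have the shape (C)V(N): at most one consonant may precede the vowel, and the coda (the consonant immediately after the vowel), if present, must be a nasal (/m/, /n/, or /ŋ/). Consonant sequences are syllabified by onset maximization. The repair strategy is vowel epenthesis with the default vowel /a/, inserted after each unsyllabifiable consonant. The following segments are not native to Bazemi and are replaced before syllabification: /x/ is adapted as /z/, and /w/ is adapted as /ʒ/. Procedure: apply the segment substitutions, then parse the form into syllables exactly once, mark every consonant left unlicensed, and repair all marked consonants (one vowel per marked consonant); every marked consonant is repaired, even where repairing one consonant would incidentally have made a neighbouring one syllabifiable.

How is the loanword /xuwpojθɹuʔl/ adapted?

Substitution: /x/ → /z/, /w/ → /ʒ/, giving /zuʒpojθɹuʔl/.
The consonants /ʒ/, /j/, /θ/, /ʔ/, /l/ cannot be parsed into a legal (C)V(N) syllable (only a nasal (/m/, /n/, or /ŋ/) is licensed in coda position; onsets are limited to one consonant).
Inserting the epenthetic vowel yields /ʒ/ → /ʒa/, /j/ → /ja/, /θ/ → /θa/, /ʔ/ → /ʔa/, /l/ → /la/.

zuʒapojaθaɹuʔala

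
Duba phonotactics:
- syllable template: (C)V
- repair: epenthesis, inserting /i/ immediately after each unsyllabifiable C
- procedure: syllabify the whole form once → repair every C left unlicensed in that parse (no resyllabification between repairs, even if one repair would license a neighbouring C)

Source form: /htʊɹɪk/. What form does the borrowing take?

hitʊɹɪki

The consonants /h/, /k/ cannot be parsed into a legal (C)V syllable (no codas are permitted; onsets are limited to one consonant).
Each unlicensed consonant becomes the onset of a new syllable: /h/ → /hi/, /k/ → /ki/.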